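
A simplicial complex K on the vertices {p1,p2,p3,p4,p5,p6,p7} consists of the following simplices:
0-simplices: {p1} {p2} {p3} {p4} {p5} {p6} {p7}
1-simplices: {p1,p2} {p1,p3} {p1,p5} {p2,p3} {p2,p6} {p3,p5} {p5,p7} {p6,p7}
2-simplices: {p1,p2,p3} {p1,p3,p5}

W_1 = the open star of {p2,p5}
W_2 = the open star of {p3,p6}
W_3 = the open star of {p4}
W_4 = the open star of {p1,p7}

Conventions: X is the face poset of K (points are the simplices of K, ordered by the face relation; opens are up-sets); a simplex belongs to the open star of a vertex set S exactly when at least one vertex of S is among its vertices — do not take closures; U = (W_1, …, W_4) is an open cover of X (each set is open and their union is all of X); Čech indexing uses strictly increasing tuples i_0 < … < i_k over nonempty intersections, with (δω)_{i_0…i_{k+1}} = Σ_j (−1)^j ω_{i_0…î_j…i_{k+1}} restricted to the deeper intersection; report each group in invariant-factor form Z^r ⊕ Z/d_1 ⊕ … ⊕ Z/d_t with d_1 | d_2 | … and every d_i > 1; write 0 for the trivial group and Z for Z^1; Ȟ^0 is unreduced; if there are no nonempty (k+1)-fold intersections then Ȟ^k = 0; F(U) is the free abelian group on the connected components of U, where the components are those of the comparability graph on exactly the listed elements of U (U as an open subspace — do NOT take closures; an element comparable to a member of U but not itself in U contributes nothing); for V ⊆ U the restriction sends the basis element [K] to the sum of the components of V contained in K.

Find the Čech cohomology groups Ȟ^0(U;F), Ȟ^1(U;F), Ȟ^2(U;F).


nonempty intersections:
  W1={{p2},{p5},{p1,p2},{p1,p5},{p2,p3},{p2,p6},{p3,p5},{p5,p7},{p1,p2,p3},{p1,p3,p5}} W2={{p3},{p6},{p1,p3},{p2,p3},{p2,p6},{p3,p5},{p6,p7},{p1,p2,p3},{p1,p3,p5}} W3={{p4}} W4={{p1},{p7},{p1,p2},{p1,p3},{p1,p5},{p5,p7},{p6,p7},{p1,p2,p3},{p1,p3,p5}}
  W12={{p2,p3},{p2,p6},{p3,p5},{p1,p2,p3},{p1,p3,p5}} W14={{p1,p2},{p1,p5},{p5,p7},{p1,p2,p3},{p1,p3,p5}} W24={{p1,p3},{p6,p7},{p1,p2,p3},{p1,p3,p5}}
  W124={{p1,p2,p3},{p1,p3,p5}}
components per intersection:
  W1: {{p2},{p1,p2},{p2,p3},{p2,p6},{p1,p2,p3}} {{p5},{p1,p5},{p3,p5},{p5,p7},{p1,p3,p5}}
  W2: {{p3},{p1,p3},{p2,p3},{p3,p5},{p1,p2,p3},{p1,p3,p5}} {{p6},{p2,p6},{p6,p7}}
  W3: {{p4}}
  W4: {{p1},{p1,p2},{p1,p3},{p1,p5},{p1,p2,p3},{p1,p3,p5}} {{p7},{p5,p7},{p6,p7}}
  W12: {{p2,p3},{p1,p2,p3}} {{p2,p6}} {{p3,p5},{p1,p3,p5}}
  W14: {{p1,p2},{p1,p2,p3}} {{p1,p5},{p1,p3,p5}} {{p5,p7}}
  W24: {{p1,p3},{p1,p2,p3},{p1,p3,p5}} {{p6,p7}}
  W124: {{p1,p2,p3}} {{p1,p3,p5}}
C dims 7,8,2; δ0: rk 5, SNF 1^5; δ1: rk 2, SNF 1^2
Ȟ^0: (7−5)−0=2 ⇒ Z^2
Ȟ^1: (8−2)−5=1 ⇒ Z
Ȟ^2: (2−0)−2=0 ⇒ 0

Ȟ^0(U;F) ≅ Z^2,  Ȟ^1(U;F) ≅ Z,  Ȟ^2(U;F) ≅ 0


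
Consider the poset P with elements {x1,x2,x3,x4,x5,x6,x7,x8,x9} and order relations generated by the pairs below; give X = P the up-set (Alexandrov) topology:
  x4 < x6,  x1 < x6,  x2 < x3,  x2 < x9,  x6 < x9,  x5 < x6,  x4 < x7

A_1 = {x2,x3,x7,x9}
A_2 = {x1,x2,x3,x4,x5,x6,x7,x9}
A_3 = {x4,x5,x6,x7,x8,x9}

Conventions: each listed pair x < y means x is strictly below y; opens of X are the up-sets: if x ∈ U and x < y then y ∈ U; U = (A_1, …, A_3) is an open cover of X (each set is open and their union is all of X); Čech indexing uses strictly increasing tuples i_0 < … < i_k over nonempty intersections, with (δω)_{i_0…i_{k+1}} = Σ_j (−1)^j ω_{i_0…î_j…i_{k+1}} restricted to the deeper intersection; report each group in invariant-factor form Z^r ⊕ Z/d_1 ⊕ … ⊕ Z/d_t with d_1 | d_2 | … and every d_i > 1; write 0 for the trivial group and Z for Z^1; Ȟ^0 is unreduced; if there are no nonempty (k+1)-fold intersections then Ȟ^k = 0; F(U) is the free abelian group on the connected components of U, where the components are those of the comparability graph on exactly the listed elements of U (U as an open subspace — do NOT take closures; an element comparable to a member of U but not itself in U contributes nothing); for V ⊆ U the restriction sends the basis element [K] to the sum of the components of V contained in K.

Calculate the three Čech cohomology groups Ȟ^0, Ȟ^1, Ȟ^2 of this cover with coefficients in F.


cover nerve:
  A12={x2,x3,x7,x9} A13={x7,x9} A23={x4,x5,x6,x7,x9}
  A123={x7,x9}
components per intersection:
  A1: {x2,x3,x9} {x7}
  A2: {x1,x2,x3,x4,x5,x6,x7,x9}
  A3: {x4,x5,x6,x7,x9} {x8}
  A12: {x2,x3,x9} {x7}
  A13: {x7} {x9}
  A23: {x4,x5,x6,x7,x9}
  A123: {x7} {x9}
C dims 5,5,2; δ0: rk 3, SNF 1^3; δ1: rk 2, SNF 1^2
Ȟ^0: (5−3)−0=2 ⇒ Z^2
Ȟ^1: (5−2)−3=0 ⇒ 0
Ȟ^2: (2−0)−2=0 ⇒ 0

Ȟ^0 ≅ Z^2, Ȟ^1 ≅ 0 and Ȟ^2 ≅ 0


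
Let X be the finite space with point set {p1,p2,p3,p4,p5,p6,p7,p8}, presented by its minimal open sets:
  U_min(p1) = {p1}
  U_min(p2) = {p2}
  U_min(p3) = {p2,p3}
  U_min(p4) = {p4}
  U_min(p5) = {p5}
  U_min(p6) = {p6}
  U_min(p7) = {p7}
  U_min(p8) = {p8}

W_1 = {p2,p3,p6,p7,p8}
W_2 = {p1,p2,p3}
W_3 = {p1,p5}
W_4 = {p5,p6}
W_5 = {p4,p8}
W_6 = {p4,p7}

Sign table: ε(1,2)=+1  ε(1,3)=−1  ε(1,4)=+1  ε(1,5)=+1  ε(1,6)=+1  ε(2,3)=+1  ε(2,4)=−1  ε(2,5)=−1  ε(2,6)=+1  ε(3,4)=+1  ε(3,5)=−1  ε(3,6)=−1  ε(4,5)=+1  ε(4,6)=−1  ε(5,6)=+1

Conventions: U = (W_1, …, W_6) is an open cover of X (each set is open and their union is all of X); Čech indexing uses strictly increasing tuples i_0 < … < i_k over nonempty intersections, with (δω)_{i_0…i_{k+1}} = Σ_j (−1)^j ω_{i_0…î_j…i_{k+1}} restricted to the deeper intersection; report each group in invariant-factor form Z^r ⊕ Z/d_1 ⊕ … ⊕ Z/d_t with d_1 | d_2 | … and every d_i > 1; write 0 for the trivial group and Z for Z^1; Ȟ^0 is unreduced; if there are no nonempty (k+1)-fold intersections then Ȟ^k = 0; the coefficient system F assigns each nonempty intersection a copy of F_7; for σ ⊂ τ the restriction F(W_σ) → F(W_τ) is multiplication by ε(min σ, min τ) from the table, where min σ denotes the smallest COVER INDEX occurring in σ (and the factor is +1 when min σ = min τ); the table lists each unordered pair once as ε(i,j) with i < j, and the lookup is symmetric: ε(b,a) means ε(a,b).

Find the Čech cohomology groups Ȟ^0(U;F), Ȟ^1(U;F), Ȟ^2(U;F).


nerve simplices:
  W12={p2,p3} W14={p6} W15={p8} W16={p7} W23={p1} W34={p5} W56={p4}
C dims 6,7; δ0: rk_F7 5
degree 0: 6−5−0 = 1 → Ȟ^0 ≅ Z/7
degree 1: 7−0−5 = 2 → Ȟ^1 ≅ Z/7 ⊕ Z/7
degree 2: 0−0−0 = 0 → Ȟ^2 ≅ 0

Ȟ^0 = Z/7; Ȟ^1 = Z/7 ⊕ Z/7; Ȟ^2 = 0


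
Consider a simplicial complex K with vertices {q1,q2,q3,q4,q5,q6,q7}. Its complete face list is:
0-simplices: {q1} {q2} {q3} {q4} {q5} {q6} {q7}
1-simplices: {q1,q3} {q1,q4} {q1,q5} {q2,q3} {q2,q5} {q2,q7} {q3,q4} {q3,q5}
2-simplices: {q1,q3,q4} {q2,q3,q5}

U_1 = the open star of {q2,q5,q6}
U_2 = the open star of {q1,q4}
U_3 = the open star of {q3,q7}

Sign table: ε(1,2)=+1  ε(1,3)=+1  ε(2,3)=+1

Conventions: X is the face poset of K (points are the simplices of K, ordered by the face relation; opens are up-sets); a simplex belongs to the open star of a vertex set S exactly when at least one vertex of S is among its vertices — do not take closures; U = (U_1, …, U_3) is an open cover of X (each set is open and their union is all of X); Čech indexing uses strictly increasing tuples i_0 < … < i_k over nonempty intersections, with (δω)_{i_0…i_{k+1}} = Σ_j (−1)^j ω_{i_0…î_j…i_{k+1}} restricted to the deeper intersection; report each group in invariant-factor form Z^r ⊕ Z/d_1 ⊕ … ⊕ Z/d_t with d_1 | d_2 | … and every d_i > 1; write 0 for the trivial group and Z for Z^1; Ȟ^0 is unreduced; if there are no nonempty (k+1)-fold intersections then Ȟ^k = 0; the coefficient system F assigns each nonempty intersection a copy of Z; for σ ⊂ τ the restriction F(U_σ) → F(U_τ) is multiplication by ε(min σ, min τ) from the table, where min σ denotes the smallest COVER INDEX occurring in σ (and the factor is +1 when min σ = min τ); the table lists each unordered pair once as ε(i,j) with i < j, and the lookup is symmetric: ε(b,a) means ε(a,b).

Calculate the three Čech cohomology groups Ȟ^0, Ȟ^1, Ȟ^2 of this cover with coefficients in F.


Ȟ^0(U;F) ≅ Z, Ȟ^1(U;F) ≅ Z, Ȟ^2(U;F) ≅ 0

nonempty intersections:
  U1={{q2},{q5},{q6},{q1,q5},{q2,q3},{q2,q5},{q2,q7},{q3,q5},{q2,q3,q5}} U2={{q1},{q4},{q1,q3},{q1,q4},{q1,q5},{q3,q4},{q1,q3,q4}} U3={{q3},{q7},{q1,q3},{q2,q3},{q2,q7},{q3,q4},{q3,q5},{q1,q3,q4},{q2,q3,q5}}
  U12={{q1,q5}} U13={{q2,q3},{q2,q7},{q3,q5},{q2,q3,q5}} U23={{q1,q3},{q3,q4},{q1,q3,q4}}
C dims 3,3; δ0: rk 2, SNF 1^2
Ȟ^0: (3−2)−0=1 ⇒ Z
Ȟ^1: (3−0)−2=1 ⇒ Z
Ȟ^2: (0−0)−0=0 ⇒ 0


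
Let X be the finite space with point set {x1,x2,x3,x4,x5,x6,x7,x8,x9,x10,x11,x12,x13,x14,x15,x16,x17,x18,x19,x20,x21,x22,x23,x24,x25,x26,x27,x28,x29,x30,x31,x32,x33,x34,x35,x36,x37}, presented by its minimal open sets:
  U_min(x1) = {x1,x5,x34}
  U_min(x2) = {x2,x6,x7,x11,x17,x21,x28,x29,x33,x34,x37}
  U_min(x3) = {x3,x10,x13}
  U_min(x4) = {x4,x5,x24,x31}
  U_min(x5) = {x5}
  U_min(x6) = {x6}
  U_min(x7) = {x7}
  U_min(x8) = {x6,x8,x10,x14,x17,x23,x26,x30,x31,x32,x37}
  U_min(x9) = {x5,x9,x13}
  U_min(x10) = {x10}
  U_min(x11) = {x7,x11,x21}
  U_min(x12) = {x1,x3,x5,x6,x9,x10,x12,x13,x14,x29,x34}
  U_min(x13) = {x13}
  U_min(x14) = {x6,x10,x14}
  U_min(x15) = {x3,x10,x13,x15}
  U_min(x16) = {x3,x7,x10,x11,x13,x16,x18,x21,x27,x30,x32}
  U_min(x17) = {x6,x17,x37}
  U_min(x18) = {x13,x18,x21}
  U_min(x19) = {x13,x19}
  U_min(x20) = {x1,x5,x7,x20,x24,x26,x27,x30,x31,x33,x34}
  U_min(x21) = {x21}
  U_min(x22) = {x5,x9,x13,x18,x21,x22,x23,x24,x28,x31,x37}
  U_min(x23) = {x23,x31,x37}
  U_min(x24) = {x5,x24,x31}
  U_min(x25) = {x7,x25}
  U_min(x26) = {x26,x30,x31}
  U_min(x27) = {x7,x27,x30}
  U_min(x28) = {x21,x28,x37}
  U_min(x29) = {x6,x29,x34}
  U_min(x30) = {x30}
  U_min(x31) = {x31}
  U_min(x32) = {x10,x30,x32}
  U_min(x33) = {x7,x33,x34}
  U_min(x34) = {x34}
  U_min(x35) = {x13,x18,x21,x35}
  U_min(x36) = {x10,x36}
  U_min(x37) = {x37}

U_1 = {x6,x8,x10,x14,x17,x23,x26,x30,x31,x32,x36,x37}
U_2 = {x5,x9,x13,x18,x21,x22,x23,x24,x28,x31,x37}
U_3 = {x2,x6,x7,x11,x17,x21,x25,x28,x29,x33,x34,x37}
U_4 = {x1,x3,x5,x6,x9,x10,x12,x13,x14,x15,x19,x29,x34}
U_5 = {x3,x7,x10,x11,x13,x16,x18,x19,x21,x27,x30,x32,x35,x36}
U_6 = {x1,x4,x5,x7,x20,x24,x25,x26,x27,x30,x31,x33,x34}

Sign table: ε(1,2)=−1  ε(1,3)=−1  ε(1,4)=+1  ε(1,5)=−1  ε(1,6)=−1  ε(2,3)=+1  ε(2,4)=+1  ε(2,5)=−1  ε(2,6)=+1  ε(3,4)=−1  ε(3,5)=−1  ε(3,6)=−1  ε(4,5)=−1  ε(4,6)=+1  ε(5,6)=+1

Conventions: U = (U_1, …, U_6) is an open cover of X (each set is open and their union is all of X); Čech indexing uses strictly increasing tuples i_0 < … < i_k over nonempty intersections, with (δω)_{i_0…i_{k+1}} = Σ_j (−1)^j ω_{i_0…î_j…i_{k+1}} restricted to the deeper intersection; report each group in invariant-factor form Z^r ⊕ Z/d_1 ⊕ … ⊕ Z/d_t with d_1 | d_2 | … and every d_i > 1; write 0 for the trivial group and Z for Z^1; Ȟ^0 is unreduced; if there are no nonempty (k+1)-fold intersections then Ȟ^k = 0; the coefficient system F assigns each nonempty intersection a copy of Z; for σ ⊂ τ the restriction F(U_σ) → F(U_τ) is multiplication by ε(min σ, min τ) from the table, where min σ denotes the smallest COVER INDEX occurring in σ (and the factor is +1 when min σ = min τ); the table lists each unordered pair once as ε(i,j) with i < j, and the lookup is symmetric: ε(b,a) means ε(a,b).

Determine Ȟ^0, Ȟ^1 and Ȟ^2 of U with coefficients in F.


Ȟ^0 = 0, Ȟ^1 = Z/2, Ȟ^2 = Z

cover nerve:
  U12={x23,x31,x37} U13={x6,x17,x37} U14={x6,x10,x14} U15={x10,x30,x32,x36} U16={x26,x30,x31} U23={x21,x28,x37} U24={x5,x9,x13} U25={x13,x18,x21} U26={x5,x24,x31} U34={x6,x29,x34} U35={x7,x11,x21} U36={x7,x25,x33,x34} U45={x3,x10,x13,x19} U46={x1,x5,x34} U56={x7,x27,x30}
  U123={x37} U126={x31} U134={x6} U145={x10} U156={x30} U235={x21} U245={x13} U246={x5} U346={x34} U356={x7}
C dims 6,15,10; δ0: rk 6, SNF 1^5·2; δ1: rk 9, SNF 1^9
Ȟ^0: (6−6)−0=0 ⇒ 0
Ȟ^1: (15−9)−6=0 plus torsion [2] ⇒ Z/2
Ȟ^2: (10−0)−9=1 ⇒ Z


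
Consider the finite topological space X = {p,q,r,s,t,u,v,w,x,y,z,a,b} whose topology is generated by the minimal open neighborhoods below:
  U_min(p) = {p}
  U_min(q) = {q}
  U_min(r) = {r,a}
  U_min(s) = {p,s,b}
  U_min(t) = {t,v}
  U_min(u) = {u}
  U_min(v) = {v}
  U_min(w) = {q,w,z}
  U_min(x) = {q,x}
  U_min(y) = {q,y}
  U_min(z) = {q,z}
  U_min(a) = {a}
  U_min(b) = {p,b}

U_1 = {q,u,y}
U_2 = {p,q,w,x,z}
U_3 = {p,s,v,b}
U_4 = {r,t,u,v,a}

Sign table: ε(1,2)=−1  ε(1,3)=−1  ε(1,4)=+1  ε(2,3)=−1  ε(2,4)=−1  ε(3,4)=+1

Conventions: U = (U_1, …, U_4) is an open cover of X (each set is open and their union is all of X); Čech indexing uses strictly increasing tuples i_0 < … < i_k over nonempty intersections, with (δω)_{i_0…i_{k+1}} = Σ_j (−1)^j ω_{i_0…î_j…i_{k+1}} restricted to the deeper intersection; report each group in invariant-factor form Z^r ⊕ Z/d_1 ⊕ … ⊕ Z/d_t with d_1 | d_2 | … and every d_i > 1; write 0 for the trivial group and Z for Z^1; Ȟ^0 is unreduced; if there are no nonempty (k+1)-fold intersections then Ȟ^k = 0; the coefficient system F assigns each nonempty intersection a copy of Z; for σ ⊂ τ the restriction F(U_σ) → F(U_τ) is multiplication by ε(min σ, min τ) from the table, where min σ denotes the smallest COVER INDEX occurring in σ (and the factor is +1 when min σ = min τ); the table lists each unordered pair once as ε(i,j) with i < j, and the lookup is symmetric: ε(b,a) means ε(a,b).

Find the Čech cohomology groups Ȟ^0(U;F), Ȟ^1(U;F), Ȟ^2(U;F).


Ȟ^0 ≅ Z; Ȟ^1 ≅ Z; Ȟ^2 ≅ 0

nerve of the cover:
  U12={q} U14={u} U23={p} U34={v}
C dims 4,4; δ0: rk 3, SNF 1^3
Ȟ^0 = (4 − 3) − 0 = 1, so Ȟ^0 ≅ Z
Ȟ^1 = (4 − 0) − 3 = 1, so Ȟ^1 ≅ Z
Ȟ^2 = (0 − 0) − 0 = 0, so Ȟ^2 ≅ 0


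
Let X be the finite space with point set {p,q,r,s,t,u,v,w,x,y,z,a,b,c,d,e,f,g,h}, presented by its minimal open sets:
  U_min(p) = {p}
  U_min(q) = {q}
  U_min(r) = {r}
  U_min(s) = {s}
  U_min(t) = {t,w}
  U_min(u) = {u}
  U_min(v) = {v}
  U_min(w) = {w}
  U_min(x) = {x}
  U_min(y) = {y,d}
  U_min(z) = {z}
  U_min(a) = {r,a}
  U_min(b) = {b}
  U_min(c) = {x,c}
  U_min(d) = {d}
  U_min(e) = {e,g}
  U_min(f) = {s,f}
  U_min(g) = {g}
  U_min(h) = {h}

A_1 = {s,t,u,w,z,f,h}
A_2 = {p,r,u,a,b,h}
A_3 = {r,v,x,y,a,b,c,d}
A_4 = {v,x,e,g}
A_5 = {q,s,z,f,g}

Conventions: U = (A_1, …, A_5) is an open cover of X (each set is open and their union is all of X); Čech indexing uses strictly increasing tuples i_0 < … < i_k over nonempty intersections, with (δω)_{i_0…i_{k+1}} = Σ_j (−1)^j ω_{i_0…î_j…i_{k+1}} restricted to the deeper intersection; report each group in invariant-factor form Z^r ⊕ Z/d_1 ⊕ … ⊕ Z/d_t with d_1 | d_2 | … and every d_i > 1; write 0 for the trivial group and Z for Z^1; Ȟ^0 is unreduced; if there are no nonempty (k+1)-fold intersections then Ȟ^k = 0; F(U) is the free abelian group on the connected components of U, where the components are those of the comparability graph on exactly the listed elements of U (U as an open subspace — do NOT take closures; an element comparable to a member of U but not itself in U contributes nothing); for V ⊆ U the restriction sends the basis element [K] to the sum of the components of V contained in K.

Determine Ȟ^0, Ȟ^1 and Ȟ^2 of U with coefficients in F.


Ȟ^0 ≅ Z^13, Ȟ^1 ≅ 0, Ȟ^2 ≅ 0

cover nerve:
  A12={u,h} A15={s,z,f} A23={r,a,b} A34={v,x} A45={g}
components per intersection:
  A1: {s,f} {t,w} {u} {z} {h}
  A2: {p} {r,a} {u} {b} {h}
  A3: {r,a} {v} {x,c} {y,d} {b}
  A4: {v} {x} {e,g}
  A5: {q} {s,f} {z} {g}
  A12: {u} {h}
  A15: {s,f} {z}
  A23: {r,a} {b}
  A34: {v} {x}
  A45: {g}
C dims 22,9; δ0: rk 9, SNF 1^9
Ȟ^0: (22−9)−0=13 ⇒ Z^13
Ȟ^1: (9−0)−9=0 ⇒ 0
Ȟ^2: (0−0)−0=0 ⇒ 0


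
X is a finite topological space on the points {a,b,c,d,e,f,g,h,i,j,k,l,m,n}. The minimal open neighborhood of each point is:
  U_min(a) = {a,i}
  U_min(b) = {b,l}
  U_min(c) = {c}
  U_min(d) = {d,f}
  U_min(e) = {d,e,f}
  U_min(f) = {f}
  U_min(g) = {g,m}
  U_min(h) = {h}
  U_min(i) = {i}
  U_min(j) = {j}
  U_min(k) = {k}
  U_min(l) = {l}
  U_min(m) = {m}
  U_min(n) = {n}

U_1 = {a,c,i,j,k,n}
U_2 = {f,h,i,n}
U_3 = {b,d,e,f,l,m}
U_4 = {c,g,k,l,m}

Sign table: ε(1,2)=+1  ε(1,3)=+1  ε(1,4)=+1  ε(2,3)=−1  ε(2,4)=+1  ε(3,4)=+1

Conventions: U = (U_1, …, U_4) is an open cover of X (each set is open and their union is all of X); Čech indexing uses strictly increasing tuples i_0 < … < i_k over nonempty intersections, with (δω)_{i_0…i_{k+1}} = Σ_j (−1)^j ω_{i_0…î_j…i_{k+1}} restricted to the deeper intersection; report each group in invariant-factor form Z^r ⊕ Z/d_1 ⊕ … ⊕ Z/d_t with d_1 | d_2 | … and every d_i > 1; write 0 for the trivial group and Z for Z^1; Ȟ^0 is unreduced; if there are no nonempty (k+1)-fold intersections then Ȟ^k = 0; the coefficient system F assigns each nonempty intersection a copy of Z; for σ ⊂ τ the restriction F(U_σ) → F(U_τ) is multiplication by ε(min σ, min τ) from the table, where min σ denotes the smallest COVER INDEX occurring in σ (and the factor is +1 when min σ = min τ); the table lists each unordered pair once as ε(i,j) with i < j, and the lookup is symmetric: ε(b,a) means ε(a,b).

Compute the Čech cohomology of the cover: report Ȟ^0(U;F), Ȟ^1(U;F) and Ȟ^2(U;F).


Ȟ^0(U;F) ≅ 0,  Ȟ^1(U;F) ≅ Z/2,  Ȟ^2(U;F) ≅ 0

cover nerve:
  U12={i,n} U14={c,k} U23={f} U34={l,m}
C dims 4,4; δ0: rk 4, SNF 1^3·2
Ȟ^0: (4−4)−0=0 ⇒ 0
Ȟ^1: (4−0)−4=0 plus torsion [2] ⇒ Z/2
Ȟ^2: (0−0)−0=0 ⇒ 0


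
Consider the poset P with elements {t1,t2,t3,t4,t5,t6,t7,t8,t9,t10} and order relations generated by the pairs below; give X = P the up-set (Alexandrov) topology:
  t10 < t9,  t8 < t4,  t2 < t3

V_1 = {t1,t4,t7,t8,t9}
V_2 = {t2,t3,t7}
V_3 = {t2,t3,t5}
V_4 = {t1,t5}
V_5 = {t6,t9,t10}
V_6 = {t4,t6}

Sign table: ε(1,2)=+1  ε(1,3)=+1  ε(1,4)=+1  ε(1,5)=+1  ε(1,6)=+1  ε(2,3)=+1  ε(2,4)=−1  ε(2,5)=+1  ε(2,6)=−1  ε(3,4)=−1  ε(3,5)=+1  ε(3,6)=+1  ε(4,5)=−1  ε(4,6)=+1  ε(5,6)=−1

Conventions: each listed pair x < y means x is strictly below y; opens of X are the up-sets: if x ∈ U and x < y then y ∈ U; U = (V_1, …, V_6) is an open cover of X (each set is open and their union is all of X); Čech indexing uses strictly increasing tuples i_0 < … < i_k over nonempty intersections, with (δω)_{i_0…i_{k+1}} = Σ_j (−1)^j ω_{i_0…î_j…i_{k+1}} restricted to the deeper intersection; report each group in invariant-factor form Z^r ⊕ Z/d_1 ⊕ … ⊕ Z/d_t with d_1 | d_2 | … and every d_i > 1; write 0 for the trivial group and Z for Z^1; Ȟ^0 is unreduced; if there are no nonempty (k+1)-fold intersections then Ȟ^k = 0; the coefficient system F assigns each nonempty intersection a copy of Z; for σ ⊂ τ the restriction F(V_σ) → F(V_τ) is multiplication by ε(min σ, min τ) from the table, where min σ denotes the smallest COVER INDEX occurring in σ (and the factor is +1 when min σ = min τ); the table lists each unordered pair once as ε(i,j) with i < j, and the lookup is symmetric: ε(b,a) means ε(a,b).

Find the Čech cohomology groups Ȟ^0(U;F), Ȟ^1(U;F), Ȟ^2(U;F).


cover nerve:
  V12={t7} V14={t1} V15={t9} V16={t4} V23={t2,t3} V34={t5} V56={t6}
C dims 6,7; δ0: rk 6, SNF 1^5·2
Ȟ^0: (6−6)−0=0 ⇒ 0
Ȟ^1: (7−0)−6=1 plus torsion [2] ⇒ Z ⊕ Z/2
Ȟ^2: (0−0)−0=0 ⇒ 0

Ȟ^0 ≅ 0, Ȟ^1 ≅ Z ⊕ Z/2 and Ȟ^2 ≅ 0


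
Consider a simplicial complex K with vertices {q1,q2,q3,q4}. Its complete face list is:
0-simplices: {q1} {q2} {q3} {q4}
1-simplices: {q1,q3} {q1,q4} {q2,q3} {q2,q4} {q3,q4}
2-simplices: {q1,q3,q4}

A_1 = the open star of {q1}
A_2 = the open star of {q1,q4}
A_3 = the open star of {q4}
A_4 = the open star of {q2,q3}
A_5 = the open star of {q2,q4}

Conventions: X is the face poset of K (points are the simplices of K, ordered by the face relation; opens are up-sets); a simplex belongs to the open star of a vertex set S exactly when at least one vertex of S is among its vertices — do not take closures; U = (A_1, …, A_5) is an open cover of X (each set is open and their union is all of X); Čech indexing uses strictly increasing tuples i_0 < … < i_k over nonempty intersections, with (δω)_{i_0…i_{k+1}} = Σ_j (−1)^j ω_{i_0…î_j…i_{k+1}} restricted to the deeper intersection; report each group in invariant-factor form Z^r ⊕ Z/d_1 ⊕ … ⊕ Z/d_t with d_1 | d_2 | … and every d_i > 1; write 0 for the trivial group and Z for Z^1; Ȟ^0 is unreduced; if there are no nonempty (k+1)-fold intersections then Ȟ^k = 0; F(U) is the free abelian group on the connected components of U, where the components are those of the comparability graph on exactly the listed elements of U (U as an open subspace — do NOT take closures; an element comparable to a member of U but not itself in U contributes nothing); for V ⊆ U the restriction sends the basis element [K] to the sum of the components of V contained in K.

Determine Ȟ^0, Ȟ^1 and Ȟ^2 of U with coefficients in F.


Ȟ^0 ≅ Z, Ȟ^1 ≅ Z and Ȟ^2 ≅ 0

nonempty intersections:
  A1={{q1},{q1,q3},{q1,q4},{q1,q3,q4}} A2={{q1},{q4},{q1,q3},{q1,q4},{q2,q4},{q3,q4},{q1,q3,q4}} A3={{q4},{q1,q4},{q2,q4},{q3,q4},{q1,q3,q4}} A4={{q2},{q3},{q1,q3},{q2,q3},{q2,q4},{q3,q4},{q1,q3,q4}} A5={{q2},{q4},{q1,q4},{q2,q3},{q2,q4},{q3,q4},{q1,q3,q4}}
  A12={{q1},{q1,q3},{q1,q4},{q1,q3,q4}} A13={{q1,q4},{q1,q3,q4}} A14={{q1,q3},{q1,q3,q4}} A15={{q1,q4},{q1,q3,q4}} A23={{q4},{q1,q4},{q2,q4},{q3,q4},{q1,q3,q4}} A24={{q1,q3},{q2,q4},{q3,q4},{q1,q3,q4}} A25={{q4},{q1,q4},{q2,q4},{q3,q4},{q1,q3,q4}} A34={{q2,q4},{q3,q4},{q1,q3,q4}} A35={{q4},{q1,q4},{q2,q4},{q3,q4},{q1,q3,q4}} A45={{q2},{q2,q3},{q2,q4},{q3,q4},{q1,q3,q4}}
  A123={{q1,q4},{q1,q3,q4}} A124={{q1,q3},{q1,q3,q4}} A125={{q1,q4},{q1,q3,q4}} A134={{q1,q3,q4}} A135={{q1,q4},{q1,q3,q4}} A145={{q1,q3,q4}} A234={{q2,q4},{q3,q4},{q1,q3,q4}} A235={{q4},{q1,q4},{q2,q4},{q3,q4},{q1,q3,q4}} A245={{q2,q4},{q3,q4},{q1,q3,q4}} A345={{q2,q4},{q3,q4},{q1,q3,q4}}
  A1234={{q1,q3,q4}} A1235={{q1,q4},{q1,q3,q4}} A1245={{q1,q3,q4}} A1345={{q1,q3,q4}} A2345={{q2,q4},{q3,q4},{q1,q3,q4}}
  A12345={{q1,q3,q4}}
components per intersection:
  A1: {{q1},{q1,q3},{q1,q4},{q1,q3,q4}}
  A2: {{q1},{q4},{q1,q3},{q1,q4},{q2,q4},{q3,q4},{q1,q3,q4}}
  A3: {{q4},{q1,q4},{q2,q4},{q3,q4},{q1,q3,q4}}
  A4: {{q2},{q3},{q1,q3},{q2,q3},{q2,q4},{q3,q4},{q1,q3,q4}}
  A5: {{q2},{q4},{q1,q4},{q2,q3},{q2,q4},{q3,q4},{q1,q3,q4}}
  A12: {{q1},{q1,q3},{q1,q4},{q1,q3,q4}}
  A13: {{q1,q4},{q1,q3,q4}}
  A14: {{q1,q3},{q1,q3,q4}}
  A15: {{q1,q4},{q1,q3,q4}}
  A23: {{q4},{q1,q4},{q2,q4},{q3,q4},{q1,q3,q4}}
  A24: {{q1,q3},{q3,q4},{q1,q3,q4}} {{q2,q4}}
  A25: {{q4},{q1,q4},{q2,q4},{q3,q4},{q1,q3,q4}}
  A34: {{q2,q4}} {{q3,q4},{q1,q3,q4}}
  A35: {{q4},{q1,q4},{q2,q4},{q3,q4},{q1,q3,q4}}
  A45: {{q2},{q2,q3},{q2,q4}} {{q3,q4},{q1,q3,q4}}
  A123: {{q1,q4},{q1,q3,q4}}
  A124: {{q1,q3},{q1,q3,q4}}
  A125: {{q1,q4},{q1,q3,q4}}
  A134: {{q1,q3,q4}}
  A135: {{q1,q4},{q1,q3,q4}}
  A145: {{q1,q3,q4}}
  A234: {{q2,q4}} {{q3,q4},{q1,q3,q4}}
  A235: {{q4},{q1,q4},{q2,q4},{q3,q4},{q1,q3,q4}}
  A245: {{q2,q4}} {{q3,q4},{q1,q3,q4}}
  A345: {{q2,q4}} {{q3,q4},{q1,q3,q4}}
  A1234: {{q1,q3,q4}}
  A1235: {{q1,q4},{q1,q3,q4}}
  A1245: {{q1,q3,q4}}
  A1345: {{q1,q3,q4}}
  A2345: {{q2,q4}} {{q3,q4},{q1,q3,q4}}
  A12345: {{q1,q3,q4}}
C dims 5,13,13,6; δ0: rk 4, SNF 1^4; δ1: rk 8, SNF 1^8; δ2: rk 5, SNF 1^5
Ȟ^0: (5−4)−0=1 ⇒ Z
Ȟ^1: (13−8)−4=1 ⇒ Z
Ȟ^2: (13−5)−8=0 ⇒ 0


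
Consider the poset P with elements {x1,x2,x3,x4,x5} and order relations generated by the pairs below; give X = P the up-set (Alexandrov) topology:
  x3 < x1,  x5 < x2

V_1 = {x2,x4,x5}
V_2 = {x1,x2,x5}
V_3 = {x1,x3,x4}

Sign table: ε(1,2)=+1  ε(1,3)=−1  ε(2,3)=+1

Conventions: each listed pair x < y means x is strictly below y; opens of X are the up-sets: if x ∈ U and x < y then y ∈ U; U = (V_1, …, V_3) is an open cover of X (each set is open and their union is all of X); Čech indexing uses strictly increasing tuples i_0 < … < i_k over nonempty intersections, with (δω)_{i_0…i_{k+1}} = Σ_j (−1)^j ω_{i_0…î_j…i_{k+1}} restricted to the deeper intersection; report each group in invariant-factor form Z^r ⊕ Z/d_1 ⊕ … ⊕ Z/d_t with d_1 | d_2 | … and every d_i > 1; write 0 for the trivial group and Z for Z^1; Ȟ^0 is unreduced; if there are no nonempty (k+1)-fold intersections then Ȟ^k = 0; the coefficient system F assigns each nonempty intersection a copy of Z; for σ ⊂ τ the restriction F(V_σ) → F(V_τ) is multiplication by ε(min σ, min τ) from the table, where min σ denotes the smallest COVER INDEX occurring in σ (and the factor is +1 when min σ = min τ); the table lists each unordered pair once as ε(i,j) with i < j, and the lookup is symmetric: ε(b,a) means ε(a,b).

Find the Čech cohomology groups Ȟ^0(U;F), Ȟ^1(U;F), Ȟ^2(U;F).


Ȟ^0 = 0, Ȟ^1 = Z/2 and Ȟ^2 = 0

intersection data:
  V12={x2,x5} V13={x4} V23={x1}
C dims 3,3; δ0: rk 3, SNF 1^2·2
Ȟ^0 = (3 − 3) − 0 = 0, so Ȟ^0 ≅ 0
Ȟ^1 = (3 − 0) − 3 = 0 plus torsion [2], so Ȟ^1 ≅ Z/2
Ȟ^2 = (0 − 0) − 0 = 0, so Ȟ^2 ≅ 0


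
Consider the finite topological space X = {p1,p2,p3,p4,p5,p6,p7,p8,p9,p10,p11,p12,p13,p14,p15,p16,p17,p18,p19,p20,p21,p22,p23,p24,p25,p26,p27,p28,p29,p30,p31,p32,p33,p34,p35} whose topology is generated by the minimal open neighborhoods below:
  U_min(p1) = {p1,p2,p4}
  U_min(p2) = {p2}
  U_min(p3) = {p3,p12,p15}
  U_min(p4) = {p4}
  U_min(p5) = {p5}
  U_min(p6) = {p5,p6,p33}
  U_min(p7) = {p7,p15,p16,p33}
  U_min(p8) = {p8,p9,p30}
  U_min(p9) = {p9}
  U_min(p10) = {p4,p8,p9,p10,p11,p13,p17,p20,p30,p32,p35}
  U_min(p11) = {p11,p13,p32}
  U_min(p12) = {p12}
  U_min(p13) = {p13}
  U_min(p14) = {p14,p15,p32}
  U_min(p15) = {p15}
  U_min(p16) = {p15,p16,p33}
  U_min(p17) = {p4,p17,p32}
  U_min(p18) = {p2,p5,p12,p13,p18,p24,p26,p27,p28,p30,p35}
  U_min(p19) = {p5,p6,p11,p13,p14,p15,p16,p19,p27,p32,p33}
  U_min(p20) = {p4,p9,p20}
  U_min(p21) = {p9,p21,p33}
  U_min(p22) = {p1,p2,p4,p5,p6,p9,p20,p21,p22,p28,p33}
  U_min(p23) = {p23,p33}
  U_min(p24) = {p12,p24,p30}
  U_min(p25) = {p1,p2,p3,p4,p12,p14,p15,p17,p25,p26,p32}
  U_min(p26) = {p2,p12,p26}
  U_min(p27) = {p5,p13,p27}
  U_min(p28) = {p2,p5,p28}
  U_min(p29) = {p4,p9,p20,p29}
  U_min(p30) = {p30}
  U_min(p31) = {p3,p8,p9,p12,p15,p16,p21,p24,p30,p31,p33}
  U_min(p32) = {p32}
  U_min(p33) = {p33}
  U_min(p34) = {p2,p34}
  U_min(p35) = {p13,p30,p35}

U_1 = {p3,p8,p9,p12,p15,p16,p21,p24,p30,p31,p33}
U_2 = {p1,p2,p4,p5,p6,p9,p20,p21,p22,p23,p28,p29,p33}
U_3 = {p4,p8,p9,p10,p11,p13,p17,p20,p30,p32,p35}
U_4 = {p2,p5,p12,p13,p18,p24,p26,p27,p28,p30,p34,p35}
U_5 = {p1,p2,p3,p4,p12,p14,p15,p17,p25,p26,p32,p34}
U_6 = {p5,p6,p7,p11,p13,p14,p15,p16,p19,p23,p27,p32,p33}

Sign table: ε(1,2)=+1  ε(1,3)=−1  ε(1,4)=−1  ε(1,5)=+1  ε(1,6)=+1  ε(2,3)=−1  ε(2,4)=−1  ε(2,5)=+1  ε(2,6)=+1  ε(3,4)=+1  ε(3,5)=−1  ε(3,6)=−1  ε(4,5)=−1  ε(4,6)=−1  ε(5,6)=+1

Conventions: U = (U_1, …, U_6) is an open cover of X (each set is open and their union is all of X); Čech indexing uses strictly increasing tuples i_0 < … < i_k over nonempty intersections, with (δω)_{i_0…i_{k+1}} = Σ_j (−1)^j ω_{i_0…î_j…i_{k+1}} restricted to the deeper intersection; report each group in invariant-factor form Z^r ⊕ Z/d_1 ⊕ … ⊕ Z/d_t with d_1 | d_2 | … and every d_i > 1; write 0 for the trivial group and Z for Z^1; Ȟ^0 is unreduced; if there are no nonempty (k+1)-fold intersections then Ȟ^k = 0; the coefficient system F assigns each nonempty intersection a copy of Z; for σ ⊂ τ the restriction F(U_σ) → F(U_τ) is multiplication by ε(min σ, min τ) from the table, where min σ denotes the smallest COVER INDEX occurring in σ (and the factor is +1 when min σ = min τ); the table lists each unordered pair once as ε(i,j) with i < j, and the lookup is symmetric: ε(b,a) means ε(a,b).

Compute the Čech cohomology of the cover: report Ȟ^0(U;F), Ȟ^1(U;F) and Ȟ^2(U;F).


nerve simplices:
  U12={p9,p21,p33} U13={p8,p9,p30} U14={p12,p24,p30} U15={p3,p12,p15} U16={p15,p16,p33} U23={p4,p9,p20} U24={p2,p5,p28} U25={p1,p2,p4} U26={p5,p6,p23,p33} U34={p13,p30,p35} U35={p4,p17,p32} U36={p11,p13,p32} U45={p2,p12,p26,p34} U46={p5,p13,p27} U56={p14,p15,p32}
  U123={p9} U126={p33} U134={p30} U145={p12} U156={p15} U235={p4} U245={p2} U246={p5} U346={p13} U356={p32}
C dims 6,15,10; δ0: rk 5, SNF 1^5; δ1: rk 10, SNF 1^9·2
degree 0: 6−5−0 = 1 → Ȟ^0 ≅ Z
degree 1: 15−10−5 = 0 → Ȟ^1 ≅ 0
degree 2: 10−0−10 = 0 plus torsion [2] → Ȟ^2 ≅ Z/2

Ȟ^0(U;F) ≅ Z; Ȟ^1(U;F) ≅ 0; Ȟ^2(U;F) ≅ Z/2


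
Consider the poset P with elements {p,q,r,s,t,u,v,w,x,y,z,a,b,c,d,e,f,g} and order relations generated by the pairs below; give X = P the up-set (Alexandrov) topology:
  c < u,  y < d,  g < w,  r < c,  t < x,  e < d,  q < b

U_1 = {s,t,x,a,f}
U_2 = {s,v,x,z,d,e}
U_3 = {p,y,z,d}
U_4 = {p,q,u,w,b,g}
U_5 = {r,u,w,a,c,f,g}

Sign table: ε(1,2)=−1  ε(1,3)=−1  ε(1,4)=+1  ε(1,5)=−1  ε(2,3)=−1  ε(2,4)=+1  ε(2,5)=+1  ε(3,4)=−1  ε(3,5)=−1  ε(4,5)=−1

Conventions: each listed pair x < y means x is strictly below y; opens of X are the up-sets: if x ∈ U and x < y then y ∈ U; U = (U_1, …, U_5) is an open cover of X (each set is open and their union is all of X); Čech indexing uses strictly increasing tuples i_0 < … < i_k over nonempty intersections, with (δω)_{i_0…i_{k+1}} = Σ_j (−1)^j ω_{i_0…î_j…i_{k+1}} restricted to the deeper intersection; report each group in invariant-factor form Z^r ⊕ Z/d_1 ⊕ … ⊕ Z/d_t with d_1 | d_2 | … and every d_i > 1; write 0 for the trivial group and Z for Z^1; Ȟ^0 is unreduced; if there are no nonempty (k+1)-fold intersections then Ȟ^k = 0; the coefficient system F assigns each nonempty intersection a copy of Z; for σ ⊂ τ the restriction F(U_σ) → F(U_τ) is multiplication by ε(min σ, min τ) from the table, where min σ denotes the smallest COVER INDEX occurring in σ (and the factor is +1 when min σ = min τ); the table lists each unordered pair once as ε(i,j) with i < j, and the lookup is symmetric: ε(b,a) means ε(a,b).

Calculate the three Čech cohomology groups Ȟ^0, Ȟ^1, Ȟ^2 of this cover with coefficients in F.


nerve of the cover:
  U12={s,x} U15={a,f} U23={z,d} U34={p} U45={u,w,g}
C dims 5,5; δ0: rk 5, SNF 1^4·2
Ȟ^0 = (5 − 5) − 0 = 0, so Ȟ^0 ≅ 0
Ȟ^1 = (5 − 0) − 5 = 0 plus torsion [2], so Ȟ^1 ≅ Z/2
Ȟ^2 = (0 − 0) − 0 = 0, so Ȟ^2 ≅ 0

Ȟ^0 = 0; Ȟ^1 = Z/2; Ȟ^2 = 0


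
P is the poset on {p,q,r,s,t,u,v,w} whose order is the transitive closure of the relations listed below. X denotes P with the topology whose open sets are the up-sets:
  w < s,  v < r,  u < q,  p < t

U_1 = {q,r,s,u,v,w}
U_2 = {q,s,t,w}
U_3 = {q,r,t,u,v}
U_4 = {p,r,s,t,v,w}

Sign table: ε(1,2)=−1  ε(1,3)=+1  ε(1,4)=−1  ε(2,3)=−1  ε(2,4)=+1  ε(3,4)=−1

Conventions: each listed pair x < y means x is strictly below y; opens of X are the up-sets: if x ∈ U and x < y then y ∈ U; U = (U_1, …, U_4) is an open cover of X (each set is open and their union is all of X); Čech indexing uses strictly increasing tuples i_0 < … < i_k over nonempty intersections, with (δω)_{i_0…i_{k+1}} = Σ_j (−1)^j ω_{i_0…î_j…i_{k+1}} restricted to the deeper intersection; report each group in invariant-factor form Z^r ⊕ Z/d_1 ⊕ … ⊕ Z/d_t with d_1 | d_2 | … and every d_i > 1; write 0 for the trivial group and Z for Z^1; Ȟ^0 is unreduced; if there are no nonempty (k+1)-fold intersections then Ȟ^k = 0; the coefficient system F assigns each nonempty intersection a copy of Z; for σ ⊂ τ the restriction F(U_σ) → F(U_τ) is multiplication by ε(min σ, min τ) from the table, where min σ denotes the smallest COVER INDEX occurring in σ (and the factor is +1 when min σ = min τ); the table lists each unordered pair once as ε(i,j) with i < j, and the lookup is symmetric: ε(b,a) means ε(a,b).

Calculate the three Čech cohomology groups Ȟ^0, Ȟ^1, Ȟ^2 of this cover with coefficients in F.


intersection data:
  U12={q,s,w} U13={q,r,u,v} U14={r,s,v,w} U23={q,t} U24={s,t,w} U34={r,t,v}
  U123={q} U124={s,w} U134={r,v} U234={t}
C dims 4,6,4; δ0: rk 3, SNF 1^3; δ1: rk 3, SNF 1^3
Ȟ^0 = (4 − 3) − 0 = 1, so Ȟ^0 ≅ Z
Ȟ^1 = (6 − 3) − 3 = 0, so Ȟ^1 ≅ 0
Ȟ^2 = (4 − 0) − 3 = 1, so Ȟ^2 ≅ Z

Ȟ^0 = Z, Ȟ^1 = 0 and Ȟ^2 = Z


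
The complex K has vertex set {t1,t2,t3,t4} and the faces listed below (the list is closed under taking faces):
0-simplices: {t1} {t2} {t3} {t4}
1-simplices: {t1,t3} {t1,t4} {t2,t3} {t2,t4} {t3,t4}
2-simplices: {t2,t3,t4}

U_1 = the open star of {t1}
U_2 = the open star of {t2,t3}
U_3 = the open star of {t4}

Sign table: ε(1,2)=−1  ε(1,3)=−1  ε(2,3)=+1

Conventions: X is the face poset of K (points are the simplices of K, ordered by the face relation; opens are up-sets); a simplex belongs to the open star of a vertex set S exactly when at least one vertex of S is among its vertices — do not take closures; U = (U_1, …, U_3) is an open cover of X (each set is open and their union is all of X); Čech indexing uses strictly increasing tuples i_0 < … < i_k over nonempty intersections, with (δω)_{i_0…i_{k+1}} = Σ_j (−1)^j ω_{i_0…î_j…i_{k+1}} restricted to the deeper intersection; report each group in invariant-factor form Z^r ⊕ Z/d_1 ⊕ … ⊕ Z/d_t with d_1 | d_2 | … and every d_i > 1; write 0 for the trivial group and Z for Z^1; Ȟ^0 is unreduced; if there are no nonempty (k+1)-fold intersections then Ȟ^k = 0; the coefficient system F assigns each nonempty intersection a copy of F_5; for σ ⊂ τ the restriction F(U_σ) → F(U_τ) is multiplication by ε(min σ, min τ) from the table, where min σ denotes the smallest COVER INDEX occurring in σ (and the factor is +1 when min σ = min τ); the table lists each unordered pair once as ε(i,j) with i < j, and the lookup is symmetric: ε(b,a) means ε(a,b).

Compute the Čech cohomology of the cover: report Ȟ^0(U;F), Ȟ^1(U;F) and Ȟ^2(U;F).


Ȟ^0 ≅ Z/5,  Ȟ^1 ≅ Z/5,  Ȟ^2 ≅ 0

nerve of the cover:
  U1={{t1},{t1,t3},{t1,t4}} U2={{t2},{t3},{t1,t3},{t2,t3},{t2,t4},{t3,t4},{t2,t3,t4}} U3={{t4},{t1,t4},{t2,t4},{t3,t4},{t2,t3,t4}}
  U12={{t1,t3}} U13={{t1,t4}} U23={{t2,t4},{t3,t4},{t2,t3,t4}}
C dims 3,3; δ0: rk_F5 2
Ȟ^0 = (3 − 2) − 0 = 1, so Ȟ^0 ≅ Z/5
Ȟ^1 = (3 − 0) − 2 = 1, so Ȟ^1 ≅ Z/5
Ȟ^2 = (0 − 0) − 0 = 0, so Ȟ^2 ≅ 0


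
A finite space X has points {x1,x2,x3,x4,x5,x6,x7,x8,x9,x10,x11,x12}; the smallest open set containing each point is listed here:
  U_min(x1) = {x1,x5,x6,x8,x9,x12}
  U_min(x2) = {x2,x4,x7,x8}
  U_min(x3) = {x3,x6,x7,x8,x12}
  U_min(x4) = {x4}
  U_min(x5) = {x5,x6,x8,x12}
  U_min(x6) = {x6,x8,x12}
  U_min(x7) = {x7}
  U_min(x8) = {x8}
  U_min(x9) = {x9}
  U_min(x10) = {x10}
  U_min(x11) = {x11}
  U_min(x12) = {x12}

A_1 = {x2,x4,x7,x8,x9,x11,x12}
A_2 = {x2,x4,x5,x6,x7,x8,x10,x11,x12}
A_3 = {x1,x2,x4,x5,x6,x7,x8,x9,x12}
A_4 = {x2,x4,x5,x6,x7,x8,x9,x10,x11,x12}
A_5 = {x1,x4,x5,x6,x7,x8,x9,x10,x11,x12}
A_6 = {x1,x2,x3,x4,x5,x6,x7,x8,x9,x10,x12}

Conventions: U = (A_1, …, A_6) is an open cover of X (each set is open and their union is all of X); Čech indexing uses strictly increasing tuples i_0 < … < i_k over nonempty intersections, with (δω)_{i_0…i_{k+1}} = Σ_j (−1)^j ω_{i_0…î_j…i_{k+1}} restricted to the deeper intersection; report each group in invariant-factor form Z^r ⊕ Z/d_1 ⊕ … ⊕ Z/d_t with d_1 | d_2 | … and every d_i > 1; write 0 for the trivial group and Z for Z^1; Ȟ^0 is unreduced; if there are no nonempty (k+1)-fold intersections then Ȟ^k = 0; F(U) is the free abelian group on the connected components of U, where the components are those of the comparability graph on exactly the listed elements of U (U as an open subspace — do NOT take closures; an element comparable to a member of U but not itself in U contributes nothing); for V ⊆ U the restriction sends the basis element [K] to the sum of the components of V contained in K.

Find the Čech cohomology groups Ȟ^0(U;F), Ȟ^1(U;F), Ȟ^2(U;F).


nonempty intersections:
  A12={x2,x4,x7,x8,x11,x12} A13={x2,x4,x7,x8,x9,x12} A14={x2,x4,x7,x8,x9,x11,x12} A15={x4,x7,x8,x9,x11,x12} A16={x2,x4,x7,x8,x9,x12} A23={x2,x4,x5,x6,x7,x8,x12} A24={x2,x4,x5,x6,x7,x8,x10,x11,x12} A25={x4,x5,x6,x7,x8,x10,x11,x12} A26={x2,x4,x5,x6,x7,x8,x10,x12} A34={x2,x4,x5,x6,x7,x8,x9,x12} A35={x1,x4,x5,x6,x7,x8,x9,x12} A36={x1,x2,x4,x5,x6,x7,x8,x9,x12} A45={x4,x5,x6,x7,x8,x9,x10,x11,x12} A46={x2,x4,x5,x6,x7,x8,x9,x10,x12} A56={x1,x4,x5,x6,x7,x8,x9,x10,x12}
  A123={x2,x4,x7,x8,x12} A124={x2,x4,x7,x8,x11,x12} A125={x4,x7,x8,x11,x12} A126={x2,x4,x7,x8,x12} A134={x2,x4,x7,x8,x9,x12} A135={x4,x7,x8,x9,x12} A136={x2,x4,x7,x8,x9,x12} A145={x4,x7,x8,x9,x11,x12} A146={x2,x4,x7,x8,x9,x12} A156={x4,x7,x8,x9,x12} A234={x2,x4,x5,x6,x7,x8,x12} A235={x4,x5,x6,x7,x8,x12} A236={x2,x4,x5,x6,x7,x8,x12} A245={x4,x5,x6,x7,x8,x10,x11,x12} A246={x2,x4,x5,x6,x7,x8,x10,x12} A256={x4,x5,x6,x7,x8,x10,x12} A345={x4,x5,x6,x7,x8,x9,x12} A346={x2,x4,x5,x6,x7,x8,x9,x12} A356={x1,x4,x5,x6,x7,x8,x9,x12} A456={x4,x5,x6,x7,x8,x9,x10,x12}
  A1234={x2,x4,x7,x8,x12} A1235={x4,x7,x8,x12} A1236={x2,x4,x7,x8,x12} A1245={x4,x7,x8,x11,x12} A1246={x2,x4,x7,x8,x12} A1256={x4,x7,x8,x12} A1345={x4,x7,x8,x9,x12} A1346={x2,x4,x7,x8,x9,x12} A1356={x4,x7,x8,x9,x12} A1456={x4,x7,x8,x9,x12} A2345={x4,x5,x6,x7,x8,x12} A2346={x2,x4,x5,x6,x7,x8,x12} A2356={x4,x5,x6,x7,x8,x12} A2456={x4,x5,x6,x7,x8,x10,x12} A3456={x4,x5,x6,x7,x8,x9,x12}
  A12345={x4,x7,x8,x12} A12346={x2,x4,x7,x8,x12} A12356={x4,x7,x8,x12} A12456={x4,x7,x8,x12} A13456={x4,x7,x8,x9,x12} A23456={x4,x5,x6,x7,x8,x12}
  A123456={x4,x7,x8,x12}
components per intersection:
  A1: {x2,x4,x7,x8} {x9} {x11} {x12}
  A2: {x2,x4,x5,x6,x7,x8,x12} {x10} {x11}
  A3: {x1,x2,x4,x5,x6,x7,x8,x9,x12}
  A4: {x2,x4,x5,x6,x7,x8,x12} {x9} {x10} {x11}
  A5: {x1,x5,x6,x8,x9,x12} {x4} {x7} {x10} {x11}
  A6: {x1,x2,x3,x4,x5,x6,x7,x8,x9,x12} {x10}
  A12: {x2,x4,x7,x8} {x11} {x12}
  A13: {x2,x4,x7,x8} {x9} {x12}
  A14: {x2,x4,x7,x8} {x9} {x11} {x12}
  A15: {x4} {x7} {x8} {x9} {x11} {x12}
  A16: {x2,x4,x7,x8} {x9} {x12}
  A23: {x2,x4,x5,x6,x7,x8,x12}
  A24: {x2,x4,x5,x6,x7,x8,x12} {x10} {x11}
  A25: {x4} {x5,x6,x8,x12} {x7} {x10} {x11}
  A26: {x2,x4,x5,x6,x7,x8,x12} {x10}
  A34: {x2,x4,x5,x6,x7,x8,x12} {x9}
  A35: {x1,x5,x6,x8,x9,x12} {x4} {x7}
  A36: {x1,x2,x4,x5,x6,x7,x8,x9,x12}
  A45: {x4} {x5,x6,x8,x12} {x7} {x9} {x10} {x11}
  A46: {x2,x4,x5,x6,x7,x8,x12} {x9} {x10}
  A56: {x1,x5,x6,x8,x9,x12} {x4} {x7} {x10}
  A123: {x2,x4,x7,x8} {x12}
  A124: {x2,x4,x7,x8} {x11} {x12}
  A125: {x4} {x7} {x8} {x11} {x12}
  A126: {x2,x4,x7,x8} {x12}
  A134: {x2,x4,x7,x8} {x9} {x12}
  A135: {x4} {x7} {x8} {x9} {x12}
  A136: {x2,x4,x7,x8} {x9} {x12}
  A145: {x4} {x7} {x8} {x9} {x11} {x12}
  A146: {x2,x4,x7,x8} {x9} {x12}
  A156: {x4} {x7} {x8} {x9} {x12}
  A234: {x2,x4,x5,x6,x7,x8,x12}
  A235: {x4} {x5,x6,x8,x12} {x7}
  A236: {x2,x4,x5,x6,x7,x8,x12}
  A245: {x4} {x5,x6,x8,x12} {x7} {x10} {x11}
  A246: {x2,x4,x5,x6,x7,x8,x12} {x10}
  A256: {x4} {x5,x6,x8,x12} {x7} {x10}
  A345: {x4} {x5,x6,x8,x12} {x7} {x9}
  A346: {x2,x4,x5,x6,x7,x8,x12} {x9}
  A356: {x1,x5,x6,x8,x9,x12} {x4} {x7}
  A456: {x4} {x5,x6,x8,x12} {x7} {x9} {x10}
  A1234: {x2,x4,x7,x8} {x12}
  A1235: {x4} {x7} {x8} {x12}
  A1236: {x2,x4,x7,x8} {x12}
  A1245: {x4} {x7} {x8} {x11} {x12}
  A1246: {x2,x4,x7,x8} {x12}
  A1256: {x4} {x7} {x8} {x12}
  A1345: {x4} {x7} {x8} {x9} {x12}
  A1346: {x2,x4,x7,x8} {x9} {x12}
  A1356: {x4} {x7} {x8} {x9} {x12}
  A1456: {x4} {x7} {x8} {x9} {x12}
  A2345: {x4} {x5,x6,x8,x12} {x7}
  A2346: {x2,x4,x5,x6,x7,x8,x12}
  A2356: {x4} {x5,x6,x8,x12} {x7}
  A2456: {x4} {x5,x6,x8,x12} {x7} {x10}
  A3456: {x4} {x5,x6,x8,x12} {x7} {x9}
  A12345: {x4} {x7} {x8} {x12}
  A12346: {x2,x4,x7,x8} {x12}
  A12356: {x4} {x7} {x8} {x12}
  A12456: {x4} {x7} {x8} {x12}
  A13456: {x4} {x7} {x8} {x9} {x12}
  A23456: {x4} {x5,x6,x8,x12} {x7}
  A123456: {x4} {x7} {x8} {x12}
C dims 19,49,67,52; δ0: rk 16, SNF 1^16; δ1: rk 33, SNF 1^33; δ2: rk 34, SNF 1^34
Ȟ^0: (19−16)−0=3 ⇒ Z^3
Ȟ^1: (49−33)−16=0 ⇒ 0
Ȟ^2: (67−34)−33=0 ⇒ 0

Ȟ^0(U;F) ≅ Z^3; Ȟ^1(U;F) ≅ 0; Ȟ^2(U;F) ≅ 0
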